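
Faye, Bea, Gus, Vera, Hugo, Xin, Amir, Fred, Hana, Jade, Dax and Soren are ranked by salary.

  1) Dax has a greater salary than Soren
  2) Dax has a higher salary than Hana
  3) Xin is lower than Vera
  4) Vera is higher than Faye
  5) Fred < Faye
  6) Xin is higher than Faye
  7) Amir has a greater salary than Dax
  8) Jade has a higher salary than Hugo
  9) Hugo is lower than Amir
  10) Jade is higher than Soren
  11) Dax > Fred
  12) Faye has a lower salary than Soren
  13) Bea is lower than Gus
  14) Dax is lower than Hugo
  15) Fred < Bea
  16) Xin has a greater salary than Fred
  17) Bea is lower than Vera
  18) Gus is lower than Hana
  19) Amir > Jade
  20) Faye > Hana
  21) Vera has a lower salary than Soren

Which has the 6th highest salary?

Vera

Chaining the given pairs: Fred < Bea < Gus < Hana < Faye < Xin < Vera < Soren < Dax < Hugo < Jade < Amir.
The 6th largest is Vera.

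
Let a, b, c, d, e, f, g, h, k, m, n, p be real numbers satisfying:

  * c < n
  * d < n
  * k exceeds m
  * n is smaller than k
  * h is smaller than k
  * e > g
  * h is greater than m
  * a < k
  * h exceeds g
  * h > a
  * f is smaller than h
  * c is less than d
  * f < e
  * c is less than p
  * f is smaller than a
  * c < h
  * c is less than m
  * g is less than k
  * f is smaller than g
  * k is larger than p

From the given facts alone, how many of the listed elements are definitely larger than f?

5

The elements the relations force above f are a, g, h, k, e — no chain reaches any other.
That is 5.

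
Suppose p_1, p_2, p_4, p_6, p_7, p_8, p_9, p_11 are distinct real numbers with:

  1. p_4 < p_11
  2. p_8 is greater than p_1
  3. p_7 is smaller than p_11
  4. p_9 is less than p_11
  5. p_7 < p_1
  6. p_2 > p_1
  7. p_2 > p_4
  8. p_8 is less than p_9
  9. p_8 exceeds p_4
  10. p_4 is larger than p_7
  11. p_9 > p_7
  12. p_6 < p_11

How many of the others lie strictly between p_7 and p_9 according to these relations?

3

Chaining upward from p_7 reaches: p_4, p_1, p_8, p_2, p_11.
Chaining downward from p_9 reaches: p_4, p_1, p_8.
Strictly between p_7 and p_9 are those in both lists: p_4, p_1, p_8 — 3 elements.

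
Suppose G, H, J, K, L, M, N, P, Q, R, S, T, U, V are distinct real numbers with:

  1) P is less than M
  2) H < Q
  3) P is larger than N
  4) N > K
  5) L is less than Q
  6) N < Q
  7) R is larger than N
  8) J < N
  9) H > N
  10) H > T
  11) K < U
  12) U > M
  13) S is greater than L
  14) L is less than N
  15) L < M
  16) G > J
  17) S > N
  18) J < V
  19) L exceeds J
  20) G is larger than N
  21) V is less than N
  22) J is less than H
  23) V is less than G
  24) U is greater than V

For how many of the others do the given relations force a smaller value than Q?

Directly below Q: L, N, H.
One step further: J, V, K, T (7 so far).
No other element is forced below Q by the given relations, so the count is 7.

7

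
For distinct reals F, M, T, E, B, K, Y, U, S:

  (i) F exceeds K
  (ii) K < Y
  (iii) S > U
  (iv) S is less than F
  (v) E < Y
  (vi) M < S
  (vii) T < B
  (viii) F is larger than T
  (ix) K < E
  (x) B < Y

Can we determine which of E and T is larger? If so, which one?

Following every chain through T: above T we get B, Y, F.
E is not reached, and no chain runs the other way from E to T.
So the given relations leave the order of T and E undetermined.

undetermined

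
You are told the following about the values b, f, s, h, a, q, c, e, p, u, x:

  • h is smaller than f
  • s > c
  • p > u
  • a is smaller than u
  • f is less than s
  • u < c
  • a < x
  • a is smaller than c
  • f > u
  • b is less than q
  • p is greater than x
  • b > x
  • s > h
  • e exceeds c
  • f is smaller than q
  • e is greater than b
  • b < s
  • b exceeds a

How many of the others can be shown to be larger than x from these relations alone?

5

The elements the relations force above x are b, s, q, e, p — no chain reaches any other.
That is 5.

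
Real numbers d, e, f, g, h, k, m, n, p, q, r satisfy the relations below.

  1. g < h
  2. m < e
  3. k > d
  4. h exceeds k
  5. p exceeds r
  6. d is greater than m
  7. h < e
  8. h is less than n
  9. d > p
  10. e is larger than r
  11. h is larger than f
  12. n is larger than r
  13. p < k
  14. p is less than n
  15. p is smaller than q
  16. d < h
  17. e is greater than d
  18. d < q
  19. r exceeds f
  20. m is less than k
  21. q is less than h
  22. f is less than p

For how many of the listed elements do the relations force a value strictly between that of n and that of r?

5

Chaining upward from r reaches: p, d, q, k, h, e.
Chaining downward from n reaches: f, m, p, d, q, g, k, h.
Strictly between r and n are those in both lists: p, d, q, k, h — 5 elements.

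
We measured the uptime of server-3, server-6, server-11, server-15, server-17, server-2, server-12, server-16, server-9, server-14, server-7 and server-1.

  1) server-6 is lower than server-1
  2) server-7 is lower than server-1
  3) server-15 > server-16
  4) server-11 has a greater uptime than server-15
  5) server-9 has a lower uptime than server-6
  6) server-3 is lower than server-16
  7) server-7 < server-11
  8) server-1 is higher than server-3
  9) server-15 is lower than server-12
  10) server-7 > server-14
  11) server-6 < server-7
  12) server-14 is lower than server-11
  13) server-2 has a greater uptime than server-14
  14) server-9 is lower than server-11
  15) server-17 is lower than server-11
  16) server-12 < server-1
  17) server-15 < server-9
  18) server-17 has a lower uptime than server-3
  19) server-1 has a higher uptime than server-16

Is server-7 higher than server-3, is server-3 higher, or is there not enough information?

server-3 < server-16 < server-15 < server-9 < server-6 < server-7, by transitivity through server-16, server-15, server-9, server-6.
So server-7 is higher.

server-7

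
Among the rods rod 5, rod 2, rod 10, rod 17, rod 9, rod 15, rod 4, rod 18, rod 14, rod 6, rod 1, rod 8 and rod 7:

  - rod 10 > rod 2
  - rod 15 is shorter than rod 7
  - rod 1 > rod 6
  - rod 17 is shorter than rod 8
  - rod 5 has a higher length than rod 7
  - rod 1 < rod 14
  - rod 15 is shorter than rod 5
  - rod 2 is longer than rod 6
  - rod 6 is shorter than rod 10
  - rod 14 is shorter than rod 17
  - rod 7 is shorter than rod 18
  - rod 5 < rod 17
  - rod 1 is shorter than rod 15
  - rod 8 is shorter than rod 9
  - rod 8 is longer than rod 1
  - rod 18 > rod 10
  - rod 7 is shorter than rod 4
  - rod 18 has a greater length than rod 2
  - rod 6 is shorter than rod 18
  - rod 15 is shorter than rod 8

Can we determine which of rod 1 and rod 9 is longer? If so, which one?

rod 9

rod 1 < rod 15 and rod 15 < rod 7 give rod 1 < rod 7.
Then rod 7 < rod 5 extends the chain to rod 5.
With rod 5 < rod 17: rod 1 < rod 15 < rod 7 < rod 5 < rod 17.
With rod 17 < rod 8: rod 1 < rod 15 < rod 7 < rod 5 < rod 17 < rod 8.
With rod 8 < rod 9: rod 1 < rod 15 < rod 7 < rod 5 < rod 17 < rod 8 < rod 9.
So rod 9 is longer.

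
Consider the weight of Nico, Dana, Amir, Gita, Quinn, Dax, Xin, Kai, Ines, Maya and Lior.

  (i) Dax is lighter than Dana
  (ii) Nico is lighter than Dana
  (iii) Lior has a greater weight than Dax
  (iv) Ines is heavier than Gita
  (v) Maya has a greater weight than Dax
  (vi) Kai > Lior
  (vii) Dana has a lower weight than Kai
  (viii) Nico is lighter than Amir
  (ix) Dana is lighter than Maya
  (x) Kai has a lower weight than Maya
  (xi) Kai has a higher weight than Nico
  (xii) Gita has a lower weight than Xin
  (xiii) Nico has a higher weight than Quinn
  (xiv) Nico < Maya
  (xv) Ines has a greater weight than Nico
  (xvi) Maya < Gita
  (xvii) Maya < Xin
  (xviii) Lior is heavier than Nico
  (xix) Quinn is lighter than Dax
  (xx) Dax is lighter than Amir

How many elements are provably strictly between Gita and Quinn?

6

Chaining upward from Quinn reaches: Nico, Dax, Dana, Lior, Kai, Amir, Maya, Xin, Ines.
Chaining downward from Gita reaches: Nico, Dax, Dana, Lior, Kai, Maya.
Strictly between Quinn and Gita are those in both lists: Nico, Dax, Dana, Lior, Kai, Maya — 6 elements.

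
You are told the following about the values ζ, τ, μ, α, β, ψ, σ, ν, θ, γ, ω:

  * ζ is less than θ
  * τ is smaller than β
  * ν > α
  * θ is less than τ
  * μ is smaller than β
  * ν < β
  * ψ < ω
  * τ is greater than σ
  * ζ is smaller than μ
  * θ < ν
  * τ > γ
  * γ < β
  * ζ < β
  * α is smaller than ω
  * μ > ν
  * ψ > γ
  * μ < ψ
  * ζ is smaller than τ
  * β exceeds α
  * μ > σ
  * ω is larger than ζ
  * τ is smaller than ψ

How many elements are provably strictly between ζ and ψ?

Chaining upward from ζ reaches: θ, ν, μ, τ, ω, β.
Chaining downward from ψ reaches: γ, α, σ, θ, ν, μ, τ.
Strictly between ζ and ψ are those in both lists: θ, ν, μ, τ — 4 elements.

4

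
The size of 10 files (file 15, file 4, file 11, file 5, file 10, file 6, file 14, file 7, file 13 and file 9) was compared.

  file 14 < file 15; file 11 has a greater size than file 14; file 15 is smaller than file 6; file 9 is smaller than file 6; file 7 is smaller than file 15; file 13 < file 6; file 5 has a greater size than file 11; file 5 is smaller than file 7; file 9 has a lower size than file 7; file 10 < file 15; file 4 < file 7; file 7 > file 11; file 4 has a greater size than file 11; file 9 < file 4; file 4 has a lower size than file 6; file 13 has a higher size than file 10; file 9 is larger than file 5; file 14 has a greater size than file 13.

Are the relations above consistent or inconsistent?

consistent

The single ordering file 10 < file 13 < file 14 < file 11 < file 5 < file 9 < file 4 < file 7 < file 15 < file 6 satisfies every listed relation, so no contradiction arises.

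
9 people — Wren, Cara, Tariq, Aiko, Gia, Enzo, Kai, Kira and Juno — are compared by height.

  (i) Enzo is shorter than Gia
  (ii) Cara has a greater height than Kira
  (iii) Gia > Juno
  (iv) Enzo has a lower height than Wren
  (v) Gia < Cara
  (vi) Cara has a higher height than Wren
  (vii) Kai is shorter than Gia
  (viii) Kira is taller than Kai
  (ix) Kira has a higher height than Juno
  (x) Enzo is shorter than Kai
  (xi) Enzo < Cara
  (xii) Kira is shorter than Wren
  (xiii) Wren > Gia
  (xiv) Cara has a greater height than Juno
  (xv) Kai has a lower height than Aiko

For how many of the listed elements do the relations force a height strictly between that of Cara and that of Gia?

The relations place Gia below Cara. An element lies strictly between them when it is forced above Gia and also forced below Cara.
Above Gia: {Wren}. Below Cara: {Enzo, Juno, Kai, Kira, Wren}.
Intersection: {Wren} — 1.

1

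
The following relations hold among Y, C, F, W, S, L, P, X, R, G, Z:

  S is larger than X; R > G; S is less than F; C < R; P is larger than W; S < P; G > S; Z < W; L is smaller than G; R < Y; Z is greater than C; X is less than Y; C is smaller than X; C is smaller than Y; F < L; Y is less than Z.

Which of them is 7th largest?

L

Chaining the given pairs: C < X < S < F < L < G < R < Y < Z < W < P.
Counting 7 from the largest end gives L.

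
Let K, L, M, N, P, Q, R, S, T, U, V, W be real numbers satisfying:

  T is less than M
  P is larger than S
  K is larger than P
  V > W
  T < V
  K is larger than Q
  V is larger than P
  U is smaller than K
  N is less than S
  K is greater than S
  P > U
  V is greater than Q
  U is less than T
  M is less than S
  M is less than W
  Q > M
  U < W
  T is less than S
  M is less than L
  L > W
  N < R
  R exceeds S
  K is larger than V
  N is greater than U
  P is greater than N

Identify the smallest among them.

Chaining upward from U: directly above it, T, N, W, P, K; then M, S, R, V, L; then Q.
That covers every other element, and nothing is given below U, so U is the smallest.

U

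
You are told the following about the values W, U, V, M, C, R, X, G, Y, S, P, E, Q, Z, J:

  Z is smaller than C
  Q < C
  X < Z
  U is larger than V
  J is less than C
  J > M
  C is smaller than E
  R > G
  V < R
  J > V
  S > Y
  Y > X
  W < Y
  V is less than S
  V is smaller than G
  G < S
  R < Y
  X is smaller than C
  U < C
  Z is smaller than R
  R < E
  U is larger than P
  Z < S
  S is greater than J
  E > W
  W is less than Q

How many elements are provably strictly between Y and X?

Chaining upward from X reaches: Z, C, R, E, S.
Chaining downward from Y reaches: Z, W, V, G, R.
Strictly between X and Y are those in both lists: Z, R — 2 elements.

2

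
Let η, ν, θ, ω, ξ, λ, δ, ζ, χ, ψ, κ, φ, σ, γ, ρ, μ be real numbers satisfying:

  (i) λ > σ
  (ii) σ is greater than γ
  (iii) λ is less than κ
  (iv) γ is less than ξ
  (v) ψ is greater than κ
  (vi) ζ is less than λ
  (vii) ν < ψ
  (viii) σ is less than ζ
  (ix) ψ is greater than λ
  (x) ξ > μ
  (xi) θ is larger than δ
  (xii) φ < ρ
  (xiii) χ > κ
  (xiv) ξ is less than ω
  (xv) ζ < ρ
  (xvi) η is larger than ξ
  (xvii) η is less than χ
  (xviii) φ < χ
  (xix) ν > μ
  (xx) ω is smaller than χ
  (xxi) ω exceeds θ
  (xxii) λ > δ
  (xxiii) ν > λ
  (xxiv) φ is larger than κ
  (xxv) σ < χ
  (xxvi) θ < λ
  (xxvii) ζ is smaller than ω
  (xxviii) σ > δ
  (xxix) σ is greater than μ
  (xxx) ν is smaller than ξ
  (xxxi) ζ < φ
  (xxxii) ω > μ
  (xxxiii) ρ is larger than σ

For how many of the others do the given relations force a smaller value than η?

From η the given relations immediately reach ξ.
From those, γ, μ, ν — 4 in total.
From those, λ — 5 in total.
From those, δ, θ, σ, ζ — 9 in total.
No other element is forced below η by the given relations, so the count is 9.

9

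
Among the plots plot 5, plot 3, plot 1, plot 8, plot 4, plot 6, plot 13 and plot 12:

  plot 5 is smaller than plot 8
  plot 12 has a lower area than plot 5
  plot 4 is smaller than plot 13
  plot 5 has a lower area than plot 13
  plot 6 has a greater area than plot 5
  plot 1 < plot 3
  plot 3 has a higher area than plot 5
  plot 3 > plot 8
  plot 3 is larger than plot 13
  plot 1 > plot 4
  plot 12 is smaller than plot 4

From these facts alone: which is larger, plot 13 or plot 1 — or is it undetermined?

Following every chain through plot 1: above plot 1 we get plot 3; below plot 1 we get plot 12, plot 4.
plot 13 is not reached, and no chain runs the other way from plot 13 to plot 1.
So the given relations leave the order of plot 1 and plot 13 undetermined.

undetermined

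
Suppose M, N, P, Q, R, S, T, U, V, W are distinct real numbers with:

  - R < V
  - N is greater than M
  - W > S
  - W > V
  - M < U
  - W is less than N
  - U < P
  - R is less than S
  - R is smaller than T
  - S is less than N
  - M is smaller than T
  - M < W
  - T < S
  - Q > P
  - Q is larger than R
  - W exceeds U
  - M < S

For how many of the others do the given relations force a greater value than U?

The elements the relations force above U are P, W, N, Q — no chain reaches any other.
That is 4.

4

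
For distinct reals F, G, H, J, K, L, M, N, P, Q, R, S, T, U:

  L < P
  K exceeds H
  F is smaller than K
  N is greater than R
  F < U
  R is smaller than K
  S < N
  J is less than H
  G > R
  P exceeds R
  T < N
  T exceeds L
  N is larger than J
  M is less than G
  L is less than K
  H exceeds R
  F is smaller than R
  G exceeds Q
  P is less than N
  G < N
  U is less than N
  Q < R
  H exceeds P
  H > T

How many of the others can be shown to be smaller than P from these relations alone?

4

The elements the relations force below P are F, Q, R, L — no chain reaches any other.
That is 4.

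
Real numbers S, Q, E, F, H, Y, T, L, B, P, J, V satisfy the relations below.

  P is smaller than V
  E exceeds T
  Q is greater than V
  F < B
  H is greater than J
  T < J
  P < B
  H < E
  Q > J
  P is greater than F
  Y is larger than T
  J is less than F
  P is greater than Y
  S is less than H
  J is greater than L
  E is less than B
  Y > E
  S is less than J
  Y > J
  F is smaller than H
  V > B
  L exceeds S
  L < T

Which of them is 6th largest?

E

Chaining the given pairs: S < L < T < J < F < H < E < Y < P < B < V < Q.
Counting 6 from the largest end gives E.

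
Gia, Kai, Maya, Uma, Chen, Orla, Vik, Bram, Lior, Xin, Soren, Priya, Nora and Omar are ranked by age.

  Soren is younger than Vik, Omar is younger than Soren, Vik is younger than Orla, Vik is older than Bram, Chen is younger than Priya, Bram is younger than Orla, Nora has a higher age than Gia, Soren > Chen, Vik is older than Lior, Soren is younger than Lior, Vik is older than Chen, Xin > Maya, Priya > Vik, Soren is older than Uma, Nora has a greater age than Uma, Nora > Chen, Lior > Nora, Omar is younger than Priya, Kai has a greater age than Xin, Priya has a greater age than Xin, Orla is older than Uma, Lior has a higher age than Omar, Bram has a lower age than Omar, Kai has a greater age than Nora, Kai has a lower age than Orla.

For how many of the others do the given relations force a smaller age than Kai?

The elements the relations force below Kai are Gia, Maya, Chen, Uma, Nora, Xin — no chain reaches any other.
That is 6.

6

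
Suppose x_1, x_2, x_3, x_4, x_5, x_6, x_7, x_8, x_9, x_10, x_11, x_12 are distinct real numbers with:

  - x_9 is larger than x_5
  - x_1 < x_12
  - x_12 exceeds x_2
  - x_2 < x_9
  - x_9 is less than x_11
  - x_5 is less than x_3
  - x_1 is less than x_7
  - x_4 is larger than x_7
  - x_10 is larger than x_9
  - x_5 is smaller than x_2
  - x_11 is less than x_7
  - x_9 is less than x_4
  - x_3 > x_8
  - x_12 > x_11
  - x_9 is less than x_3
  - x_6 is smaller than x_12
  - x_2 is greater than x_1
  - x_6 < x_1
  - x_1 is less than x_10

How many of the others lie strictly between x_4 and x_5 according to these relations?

Chaining upward from x_5 reaches: x_2, x_9, x_11, x_7, x_3, x_10, x_12.
Chaining downward from x_4 reaches: x_6, x_1, x_2, x_9, x_11, x_7.
Strictly between x_5 and x_4 are those in both lists: x_2, x_9, x_11, x_7 — 4 elements.

4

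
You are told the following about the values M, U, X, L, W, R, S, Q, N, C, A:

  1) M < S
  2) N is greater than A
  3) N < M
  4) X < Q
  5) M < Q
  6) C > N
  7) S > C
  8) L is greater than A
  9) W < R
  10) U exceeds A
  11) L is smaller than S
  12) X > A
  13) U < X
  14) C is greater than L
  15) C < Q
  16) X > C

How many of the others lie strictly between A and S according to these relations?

Chaining upward from A reaches: L, N, U, M, C, X, Q.
Chaining downward from S reaches: L, N, M, C.
Strictly between A and S are those in both lists: L, N, M, C — 4 elements.

4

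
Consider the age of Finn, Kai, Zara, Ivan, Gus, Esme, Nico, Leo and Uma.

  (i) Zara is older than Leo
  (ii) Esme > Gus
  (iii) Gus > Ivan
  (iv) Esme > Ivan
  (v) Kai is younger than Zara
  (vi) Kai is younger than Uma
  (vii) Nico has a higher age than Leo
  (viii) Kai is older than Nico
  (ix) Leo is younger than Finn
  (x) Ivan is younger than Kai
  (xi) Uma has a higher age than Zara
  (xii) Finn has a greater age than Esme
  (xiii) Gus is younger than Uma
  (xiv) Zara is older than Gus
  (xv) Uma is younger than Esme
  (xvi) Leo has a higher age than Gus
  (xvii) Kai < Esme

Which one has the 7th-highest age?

Leo

Piecing the relations together gives one ordering: Ivan < Gus < Leo < Nico < Kai < Zara < Uma < Esme < Finn.
Counting 7 from the largest end gives Leo.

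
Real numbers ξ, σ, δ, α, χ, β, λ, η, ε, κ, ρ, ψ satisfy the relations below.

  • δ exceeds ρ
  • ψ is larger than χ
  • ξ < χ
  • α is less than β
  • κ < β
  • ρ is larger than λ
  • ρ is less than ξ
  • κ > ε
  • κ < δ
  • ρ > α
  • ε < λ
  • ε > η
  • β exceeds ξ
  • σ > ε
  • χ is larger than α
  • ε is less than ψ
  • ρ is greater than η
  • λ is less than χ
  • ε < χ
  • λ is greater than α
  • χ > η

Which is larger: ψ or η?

ψ

η < ε < λ < ρ < ξ < χ < ψ, by transitivity through ε, λ, ρ, ξ, χ.
So η < ψ; ψ is the larger of the two.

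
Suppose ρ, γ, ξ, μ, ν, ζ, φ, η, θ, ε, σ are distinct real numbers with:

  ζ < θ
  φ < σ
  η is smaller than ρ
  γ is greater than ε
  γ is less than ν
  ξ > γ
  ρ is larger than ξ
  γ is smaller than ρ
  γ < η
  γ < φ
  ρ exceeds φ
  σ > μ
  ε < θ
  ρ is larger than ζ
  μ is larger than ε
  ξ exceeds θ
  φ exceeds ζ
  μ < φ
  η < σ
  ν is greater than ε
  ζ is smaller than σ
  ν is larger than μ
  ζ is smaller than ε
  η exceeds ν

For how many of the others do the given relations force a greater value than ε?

9

Directly above ε: θ, γ, μ, ν.
One step further: φ, η, σ, ξ, ρ (9 so far).
No other element is forced above ε by the given relations, so the count is 9.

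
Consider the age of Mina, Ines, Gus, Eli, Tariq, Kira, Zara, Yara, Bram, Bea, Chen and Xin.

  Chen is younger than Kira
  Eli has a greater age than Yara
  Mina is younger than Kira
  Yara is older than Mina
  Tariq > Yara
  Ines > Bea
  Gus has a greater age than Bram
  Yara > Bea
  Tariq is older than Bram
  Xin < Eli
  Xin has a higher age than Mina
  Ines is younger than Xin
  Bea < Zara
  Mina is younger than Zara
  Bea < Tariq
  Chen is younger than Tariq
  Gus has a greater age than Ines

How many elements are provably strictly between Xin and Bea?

The relations place Bea below Xin. An element lies strictly between them when it is forced above Bea and also forced below Xin.
Above Bea: {Zara, Ines, Yara, Eli, Tariq, Gus}. Below Xin: {Mina, Ines}.
Intersection: {Ines} — 1.

1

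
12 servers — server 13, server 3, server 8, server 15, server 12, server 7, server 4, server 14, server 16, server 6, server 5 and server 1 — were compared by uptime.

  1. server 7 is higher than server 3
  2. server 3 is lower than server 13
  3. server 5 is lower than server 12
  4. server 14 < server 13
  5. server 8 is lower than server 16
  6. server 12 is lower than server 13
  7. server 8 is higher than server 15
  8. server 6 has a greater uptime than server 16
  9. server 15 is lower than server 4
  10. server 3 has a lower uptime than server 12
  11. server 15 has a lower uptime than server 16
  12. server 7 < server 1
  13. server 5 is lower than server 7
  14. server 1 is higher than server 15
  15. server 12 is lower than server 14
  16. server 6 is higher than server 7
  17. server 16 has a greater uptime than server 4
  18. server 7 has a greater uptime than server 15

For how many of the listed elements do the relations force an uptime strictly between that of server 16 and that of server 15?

The relations place server 15 below server 16. An element lies strictly between them when it is forced above server 15 and also forced below server 16.
Above server 15: {server 4, server 7, server 8, server 1, server 6}. Below server 16: {server 4, server 8}.
Intersection: {server 4, server 8} — 2.

2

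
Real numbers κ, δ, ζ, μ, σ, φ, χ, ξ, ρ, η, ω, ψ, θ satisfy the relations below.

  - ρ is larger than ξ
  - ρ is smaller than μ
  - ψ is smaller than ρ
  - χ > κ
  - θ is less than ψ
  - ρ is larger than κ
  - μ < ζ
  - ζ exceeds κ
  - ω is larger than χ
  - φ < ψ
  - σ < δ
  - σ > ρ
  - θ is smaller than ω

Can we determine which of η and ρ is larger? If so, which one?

undetermined

Following every chain through η: nothing is chained to η.
ρ is not reached, and no chain runs the other way from ρ to η.
So the given relations leave the order of η and ρ undetermined.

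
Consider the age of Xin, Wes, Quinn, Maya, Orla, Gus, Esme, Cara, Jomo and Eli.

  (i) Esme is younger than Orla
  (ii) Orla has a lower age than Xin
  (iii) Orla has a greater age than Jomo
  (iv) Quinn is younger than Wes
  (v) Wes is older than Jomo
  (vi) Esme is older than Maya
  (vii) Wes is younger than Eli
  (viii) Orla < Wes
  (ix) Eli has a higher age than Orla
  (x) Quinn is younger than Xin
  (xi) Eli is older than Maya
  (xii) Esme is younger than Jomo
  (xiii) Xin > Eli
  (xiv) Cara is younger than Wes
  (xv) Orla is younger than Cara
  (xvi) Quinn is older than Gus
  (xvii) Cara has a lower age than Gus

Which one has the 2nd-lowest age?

Esme

Chaining the given pairs: Maya < Esme < Jomo < Orla < Cara < Gus < Quinn < Wes < Eli < Xin.
Counting 2 from the smallest end gives Esme.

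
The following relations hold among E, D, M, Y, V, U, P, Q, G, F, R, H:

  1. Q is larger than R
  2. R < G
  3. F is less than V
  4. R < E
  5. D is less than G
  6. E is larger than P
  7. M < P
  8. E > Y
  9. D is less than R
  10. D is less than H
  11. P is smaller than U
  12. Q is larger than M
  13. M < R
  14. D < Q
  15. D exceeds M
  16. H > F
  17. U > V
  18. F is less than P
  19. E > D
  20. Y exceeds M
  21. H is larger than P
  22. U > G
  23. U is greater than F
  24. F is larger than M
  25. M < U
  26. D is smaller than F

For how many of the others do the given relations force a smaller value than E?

6

From E the given relations immediately reach Y, D, R, P.
From those, M, F — 6 in total.
Nothing else is reachable below E; 6 in all.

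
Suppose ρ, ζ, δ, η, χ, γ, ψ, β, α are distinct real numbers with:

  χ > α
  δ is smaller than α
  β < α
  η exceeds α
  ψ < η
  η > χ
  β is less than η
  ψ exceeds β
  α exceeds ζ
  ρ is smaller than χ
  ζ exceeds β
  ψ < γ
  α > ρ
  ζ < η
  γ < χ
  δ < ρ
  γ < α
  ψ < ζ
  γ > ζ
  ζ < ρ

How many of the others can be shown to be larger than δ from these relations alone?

4

From δ the given relations immediately reach ρ, α.
From those, χ, η — 4 in total.
Nothing else is reachable above δ; 4 in all.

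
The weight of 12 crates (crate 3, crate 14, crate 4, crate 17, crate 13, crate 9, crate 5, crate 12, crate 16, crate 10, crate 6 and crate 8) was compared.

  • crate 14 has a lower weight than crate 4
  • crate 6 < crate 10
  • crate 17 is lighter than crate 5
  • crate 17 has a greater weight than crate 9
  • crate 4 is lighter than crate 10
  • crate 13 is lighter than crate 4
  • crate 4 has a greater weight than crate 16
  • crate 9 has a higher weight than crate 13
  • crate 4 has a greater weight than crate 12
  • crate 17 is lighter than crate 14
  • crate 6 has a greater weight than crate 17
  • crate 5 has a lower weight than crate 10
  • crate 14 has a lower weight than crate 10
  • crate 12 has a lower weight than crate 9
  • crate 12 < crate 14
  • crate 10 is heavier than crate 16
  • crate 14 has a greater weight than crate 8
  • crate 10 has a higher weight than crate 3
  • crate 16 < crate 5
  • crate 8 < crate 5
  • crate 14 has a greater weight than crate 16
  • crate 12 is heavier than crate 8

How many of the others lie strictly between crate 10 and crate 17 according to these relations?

4

The relations place crate 17 below crate 10. An element lies strictly between them when it is forced above crate 17 and also forced below crate 10.
Above crate 17: {crate 5, crate 6, crate 14, crate 4}. Below crate 10: {crate 16, crate 8, crate 13, crate 12, crate 3, crate 9, crate 5, crate 6, crate 14, crate 4}.
Intersection: {crate 5, crate 6, crate 14, crate 4} — 4.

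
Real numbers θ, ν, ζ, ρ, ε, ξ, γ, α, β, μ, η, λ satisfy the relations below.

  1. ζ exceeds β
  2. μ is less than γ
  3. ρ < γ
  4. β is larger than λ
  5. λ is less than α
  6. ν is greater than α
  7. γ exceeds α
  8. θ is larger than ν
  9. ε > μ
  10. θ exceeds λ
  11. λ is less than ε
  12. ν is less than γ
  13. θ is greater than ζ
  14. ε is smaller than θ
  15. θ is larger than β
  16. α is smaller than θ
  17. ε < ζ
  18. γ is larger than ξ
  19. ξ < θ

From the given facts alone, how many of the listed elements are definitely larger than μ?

4

From μ the given relations immediately reach ε, γ.
From those, ζ, θ — 4 in total.
No other element is forced above μ by the given relations, so the count is 4.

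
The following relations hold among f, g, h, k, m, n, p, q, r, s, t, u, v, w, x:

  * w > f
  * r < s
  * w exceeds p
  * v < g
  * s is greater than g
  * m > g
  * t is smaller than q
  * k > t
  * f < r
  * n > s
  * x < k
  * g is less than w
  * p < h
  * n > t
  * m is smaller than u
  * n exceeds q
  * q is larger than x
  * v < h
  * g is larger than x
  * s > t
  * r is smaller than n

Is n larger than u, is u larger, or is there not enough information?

Following every chain through n: below n we get x, t, v, g, q, f, r, s.
u is not reached, and no chain runs the other way from u to n.
So the given relations leave the order of n and u undetermined.

undetermined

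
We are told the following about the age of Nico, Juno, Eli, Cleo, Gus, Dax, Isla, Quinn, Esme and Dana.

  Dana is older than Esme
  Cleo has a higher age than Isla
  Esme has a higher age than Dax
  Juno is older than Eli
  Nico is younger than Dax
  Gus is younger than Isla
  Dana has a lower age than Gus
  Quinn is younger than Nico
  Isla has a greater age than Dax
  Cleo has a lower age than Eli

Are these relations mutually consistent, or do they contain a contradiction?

consistent

Every relation is compatible with Quinn < Nico < Dax < Esme < Dana < Gus < Isla < Cleo < Eli < Juno; the set is consistent.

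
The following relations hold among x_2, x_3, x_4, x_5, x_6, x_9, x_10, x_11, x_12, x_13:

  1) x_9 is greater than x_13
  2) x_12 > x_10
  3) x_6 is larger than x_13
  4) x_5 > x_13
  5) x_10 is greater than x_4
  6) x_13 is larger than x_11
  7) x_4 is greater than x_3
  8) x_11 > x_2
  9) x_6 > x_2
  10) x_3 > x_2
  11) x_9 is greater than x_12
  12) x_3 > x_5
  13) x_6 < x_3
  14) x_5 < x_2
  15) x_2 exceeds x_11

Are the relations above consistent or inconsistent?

inconsistent

Chaining the given relations yields x_11 < x_13 < x_5 < x_2, so x_11 < x_2. But one relation states x_2 < x_11. These cannot both hold.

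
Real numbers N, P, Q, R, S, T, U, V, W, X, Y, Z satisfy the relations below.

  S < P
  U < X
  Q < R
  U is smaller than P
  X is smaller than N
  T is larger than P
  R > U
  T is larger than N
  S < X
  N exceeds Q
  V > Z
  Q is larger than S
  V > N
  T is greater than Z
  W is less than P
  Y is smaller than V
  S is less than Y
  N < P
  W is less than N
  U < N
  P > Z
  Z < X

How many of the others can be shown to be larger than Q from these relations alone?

Directly above Q: N, R.
One step further: P, T, V (5 so far).
No other element is forced above Q by the given relations, so the count is 5.

5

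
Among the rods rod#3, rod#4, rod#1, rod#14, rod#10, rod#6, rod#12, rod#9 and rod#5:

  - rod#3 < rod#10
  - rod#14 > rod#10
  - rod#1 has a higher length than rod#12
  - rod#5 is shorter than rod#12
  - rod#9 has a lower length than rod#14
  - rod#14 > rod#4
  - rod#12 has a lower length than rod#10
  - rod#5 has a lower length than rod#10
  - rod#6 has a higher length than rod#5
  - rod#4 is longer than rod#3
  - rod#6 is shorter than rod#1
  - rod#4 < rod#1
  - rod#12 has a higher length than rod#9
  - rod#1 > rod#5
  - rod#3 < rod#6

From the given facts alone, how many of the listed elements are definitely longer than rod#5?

Directly above rod#5: rod#6, rod#12, rod#1, rod#10.
One step further: rod#14 (5 so far).
No other element is forced above rod#5 by the given relations, so the count is 5.

5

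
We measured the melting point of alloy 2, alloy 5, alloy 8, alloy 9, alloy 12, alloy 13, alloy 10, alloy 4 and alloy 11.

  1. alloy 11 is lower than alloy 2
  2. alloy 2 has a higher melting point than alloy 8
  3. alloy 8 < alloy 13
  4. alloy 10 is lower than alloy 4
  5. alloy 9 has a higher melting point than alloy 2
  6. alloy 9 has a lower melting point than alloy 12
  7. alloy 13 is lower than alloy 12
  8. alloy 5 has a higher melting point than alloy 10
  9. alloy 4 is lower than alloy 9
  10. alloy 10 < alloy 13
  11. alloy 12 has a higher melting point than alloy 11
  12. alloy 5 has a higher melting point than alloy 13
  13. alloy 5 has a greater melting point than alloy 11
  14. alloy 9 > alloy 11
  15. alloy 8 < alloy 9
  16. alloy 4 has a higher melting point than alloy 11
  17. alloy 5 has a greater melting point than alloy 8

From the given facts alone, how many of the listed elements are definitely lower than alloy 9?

5

From alloy 9 the given relations immediately reach alloy 11, alloy 4, alloy 8, alloy 2.
From those, alloy 10 — 5 in total.
Nothing else is reachable below alloy 9; 5 in all.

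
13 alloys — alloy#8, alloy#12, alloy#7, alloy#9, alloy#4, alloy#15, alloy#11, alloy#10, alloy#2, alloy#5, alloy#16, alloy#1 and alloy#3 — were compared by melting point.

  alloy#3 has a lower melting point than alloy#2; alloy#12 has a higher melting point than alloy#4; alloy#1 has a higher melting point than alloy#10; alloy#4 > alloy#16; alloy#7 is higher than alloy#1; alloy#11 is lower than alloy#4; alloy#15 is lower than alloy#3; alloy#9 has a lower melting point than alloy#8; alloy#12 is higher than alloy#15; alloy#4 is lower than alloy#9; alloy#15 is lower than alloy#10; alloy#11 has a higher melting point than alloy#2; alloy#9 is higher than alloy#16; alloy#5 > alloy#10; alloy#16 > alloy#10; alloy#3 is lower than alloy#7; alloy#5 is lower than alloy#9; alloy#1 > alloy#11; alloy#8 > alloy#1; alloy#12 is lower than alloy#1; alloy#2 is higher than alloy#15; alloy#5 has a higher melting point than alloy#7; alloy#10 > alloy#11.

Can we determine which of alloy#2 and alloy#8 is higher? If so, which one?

Link the given pairs in sequence: alloy#2 < alloy#11; alloy#11 < alloy#10; alloy#10 < alloy#16; alloy#16 < alloy#4; alloy#4 < alloy#12; alloy#12 < alloy#1; alloy#1 < alloy#7; alloy#7 < alloy#5; alloy#5 < alloy#9; alloy#9 < alloy#8.
Together: alloy#2 < alloy#11 < alloy#10 < alloy#16 < alloy#4 < alloy#12 < alloy#1 < alloy#7 < alloy#5 < alloy#9 < alloy#8.
So alloy#8 is higher.

alloy#8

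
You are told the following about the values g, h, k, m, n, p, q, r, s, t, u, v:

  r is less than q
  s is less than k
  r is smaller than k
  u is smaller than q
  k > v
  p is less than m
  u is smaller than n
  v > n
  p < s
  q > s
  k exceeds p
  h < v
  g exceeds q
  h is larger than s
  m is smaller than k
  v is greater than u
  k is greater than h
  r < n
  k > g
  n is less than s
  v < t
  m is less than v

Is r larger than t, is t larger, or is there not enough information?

r < n and n < s give r < s.
Then s < h extends the chain to h.
With h < v: r < n < s < h < v.
With v < t: r < n < s < h < v < t.
So t is larger.

t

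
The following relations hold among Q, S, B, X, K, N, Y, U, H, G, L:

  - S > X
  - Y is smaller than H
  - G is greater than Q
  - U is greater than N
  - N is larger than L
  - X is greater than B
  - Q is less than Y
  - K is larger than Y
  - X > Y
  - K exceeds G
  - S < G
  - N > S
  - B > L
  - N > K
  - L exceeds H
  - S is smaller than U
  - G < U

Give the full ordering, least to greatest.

Q < Y < H < L < B < X < S < G < K < N < U

The consecutive links are each given: Q < Y; Y < H; H < L; L < B; B < X; X < S; S < G; G < K; K < N; N < U.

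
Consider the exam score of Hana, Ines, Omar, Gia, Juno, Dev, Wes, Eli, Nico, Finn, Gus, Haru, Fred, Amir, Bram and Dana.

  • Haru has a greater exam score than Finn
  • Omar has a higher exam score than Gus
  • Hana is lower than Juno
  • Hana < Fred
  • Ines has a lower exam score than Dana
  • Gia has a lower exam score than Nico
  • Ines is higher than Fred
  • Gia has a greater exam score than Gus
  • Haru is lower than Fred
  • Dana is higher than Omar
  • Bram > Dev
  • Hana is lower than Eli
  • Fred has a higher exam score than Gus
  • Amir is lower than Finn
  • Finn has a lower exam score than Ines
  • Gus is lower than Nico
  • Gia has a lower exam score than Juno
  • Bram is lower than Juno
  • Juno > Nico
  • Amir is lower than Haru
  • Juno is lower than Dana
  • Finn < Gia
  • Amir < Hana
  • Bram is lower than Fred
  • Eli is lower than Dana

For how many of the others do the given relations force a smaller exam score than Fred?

The elements the relations force below Fred are Gus, Amir, Hana, Finn, Dev, Bram, Haru — no chain reaches any other.
That is 7.

7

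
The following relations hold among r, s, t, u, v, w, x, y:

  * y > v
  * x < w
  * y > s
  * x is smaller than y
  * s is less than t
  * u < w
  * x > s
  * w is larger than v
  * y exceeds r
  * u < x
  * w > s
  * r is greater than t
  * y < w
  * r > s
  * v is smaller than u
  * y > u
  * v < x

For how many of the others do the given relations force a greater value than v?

Directly above v: u, x, y, w.
Nothing else is reachable above v; 4 in all.

4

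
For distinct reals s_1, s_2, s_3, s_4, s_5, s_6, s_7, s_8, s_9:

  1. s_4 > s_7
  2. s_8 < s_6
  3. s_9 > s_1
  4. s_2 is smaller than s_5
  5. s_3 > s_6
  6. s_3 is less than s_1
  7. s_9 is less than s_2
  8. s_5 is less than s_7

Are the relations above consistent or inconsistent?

The single ordering s_8 < s_6 < s_3 < s_1 < s_9 < s_2 < s_5 < s_7 < s_4 satisfies every listed relation, so no contradiction arises.

consistent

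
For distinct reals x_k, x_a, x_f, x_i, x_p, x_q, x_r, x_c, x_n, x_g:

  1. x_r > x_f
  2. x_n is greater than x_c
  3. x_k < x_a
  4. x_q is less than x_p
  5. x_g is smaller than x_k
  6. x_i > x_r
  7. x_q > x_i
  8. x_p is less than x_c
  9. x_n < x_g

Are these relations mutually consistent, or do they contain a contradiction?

consistent

The single ordering x_f < x_r < x_i < x_q < x_p < x_c < x_n < x_g < x_k < x_a satisfies every listed relation, so no contradiction arises.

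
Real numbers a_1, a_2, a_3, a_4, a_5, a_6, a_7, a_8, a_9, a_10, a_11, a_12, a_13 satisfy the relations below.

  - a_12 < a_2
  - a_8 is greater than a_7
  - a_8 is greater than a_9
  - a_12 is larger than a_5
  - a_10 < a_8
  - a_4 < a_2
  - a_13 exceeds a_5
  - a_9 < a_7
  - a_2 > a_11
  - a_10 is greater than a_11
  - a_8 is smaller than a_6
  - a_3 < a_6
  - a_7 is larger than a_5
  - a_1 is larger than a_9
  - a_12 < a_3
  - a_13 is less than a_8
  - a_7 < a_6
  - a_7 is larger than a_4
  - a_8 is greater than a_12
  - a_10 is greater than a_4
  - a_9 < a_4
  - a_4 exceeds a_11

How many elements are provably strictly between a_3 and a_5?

The relations place a_5 below a_3. An element lies strictly between them when it is forced above a_5 and also forced below a_3.
Above a_5: {a_12, a_13, a_7, a_2, a_8, a_6}. Below a_3: {a_12}.
Intersection: {a_12} — 1.

1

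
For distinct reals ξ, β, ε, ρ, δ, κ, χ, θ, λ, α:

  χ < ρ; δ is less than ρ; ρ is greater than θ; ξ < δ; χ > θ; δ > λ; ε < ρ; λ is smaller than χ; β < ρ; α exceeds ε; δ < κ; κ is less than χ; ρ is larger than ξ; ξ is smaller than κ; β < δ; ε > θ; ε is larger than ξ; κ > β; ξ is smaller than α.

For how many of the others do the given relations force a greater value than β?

4

Directly above β: δ, κ, ρ.
One step further: χ (4 so far).
No other element is forced above β by the given relations, so the count is 4.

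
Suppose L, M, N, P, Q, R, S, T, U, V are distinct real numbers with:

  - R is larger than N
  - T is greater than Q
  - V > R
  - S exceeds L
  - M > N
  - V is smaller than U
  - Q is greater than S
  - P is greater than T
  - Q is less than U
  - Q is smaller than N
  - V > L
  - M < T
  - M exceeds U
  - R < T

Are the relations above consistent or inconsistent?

consistent

The single ordering L < S < Q < N < R < V < U < M < T < P satisfies every listed relation, so no contradiction arises.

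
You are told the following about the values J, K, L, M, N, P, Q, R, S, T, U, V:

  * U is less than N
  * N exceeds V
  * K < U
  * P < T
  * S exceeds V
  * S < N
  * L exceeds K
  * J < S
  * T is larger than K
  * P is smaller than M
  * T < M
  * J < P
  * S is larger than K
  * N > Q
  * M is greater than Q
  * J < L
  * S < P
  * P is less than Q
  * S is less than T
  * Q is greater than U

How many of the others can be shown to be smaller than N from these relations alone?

7

Directly below N: V, S, U, Q.
One step further: J, K, P (7 so far).
Nothing else is reachable below N; 7 in all.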